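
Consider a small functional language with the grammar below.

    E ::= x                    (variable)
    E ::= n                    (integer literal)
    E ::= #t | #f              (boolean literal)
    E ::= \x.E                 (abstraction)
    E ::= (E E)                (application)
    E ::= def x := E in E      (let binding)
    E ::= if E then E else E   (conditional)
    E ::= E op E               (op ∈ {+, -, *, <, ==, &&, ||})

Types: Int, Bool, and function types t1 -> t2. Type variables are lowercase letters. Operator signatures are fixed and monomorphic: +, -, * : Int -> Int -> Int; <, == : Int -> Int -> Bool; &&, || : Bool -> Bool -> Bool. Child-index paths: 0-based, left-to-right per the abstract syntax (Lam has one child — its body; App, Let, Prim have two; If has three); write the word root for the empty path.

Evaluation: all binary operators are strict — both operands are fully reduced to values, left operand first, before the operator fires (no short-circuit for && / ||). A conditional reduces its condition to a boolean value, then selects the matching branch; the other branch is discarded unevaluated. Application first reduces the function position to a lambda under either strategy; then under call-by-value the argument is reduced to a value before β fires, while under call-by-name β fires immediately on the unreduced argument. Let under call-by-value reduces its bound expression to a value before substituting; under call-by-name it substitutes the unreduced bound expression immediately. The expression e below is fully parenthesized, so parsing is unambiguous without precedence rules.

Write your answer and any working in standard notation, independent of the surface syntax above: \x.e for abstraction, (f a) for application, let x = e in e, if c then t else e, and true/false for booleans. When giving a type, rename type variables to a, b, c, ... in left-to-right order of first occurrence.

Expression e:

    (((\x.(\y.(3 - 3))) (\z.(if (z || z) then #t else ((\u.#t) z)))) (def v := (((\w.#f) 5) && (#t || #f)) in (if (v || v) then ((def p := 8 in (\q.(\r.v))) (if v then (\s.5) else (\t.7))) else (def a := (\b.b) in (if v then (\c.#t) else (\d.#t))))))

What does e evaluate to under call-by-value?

Working:
step 0: (((\x.(\y.(3 - 3))) (\z.(if (z || z) then true else ((\u.true) z)))) (let v = (((\w.false) 5) && (true || false)) in (if (v || v) then ((let p = 8 in (\q.(\r.v))) (if v then (\s.5) else (\t.7))) else (let a = (\b.b) in (if v then (\c.true) else (\d.true))))))
step 1: [beta@0] ((\y.(3 - 3)) (let v = (((\w.false) 5) && (true || false)) in (if (v || v) then ((let p = 8 in (\q.(\r.v))) (if v then (\s.5) else (\t.7))) else (let a = (\b.b) in (if v then (\c.true) else (\d.true))))))
step 2: [beta@1.0.0] ((\y.(3 - 3)) (let v = (false && (true || false)) in (if (v || v) then ((let p = 8 in (\q.(\r.v))) (if v then (\s.5) else (\t.7))) else (let a = (\b.b) in (if v then (\c.true) else (\d.true))))))
step 3: [delta@1.0.1] ((\y.(3 - 3)) (let v = (false && true) in (if (v || v) then ((let p = 8 in (\q.(\r.v))) (if v then (\s.5) else (\t.7))) else (let a = (\b.b) in (if v then (\c.true) else (\d.true))))))
step 4: [delta@1.0] ((\y.(3 - 3)) (let v = false in (if (v || v) then ((let p = 8 in (\q.(\r.v))) (if v then (\s.5) else (\t.7))) else (let a = (\b.b) in (if v then (\c.true) else (\d.true))))))
step 5: [let@1] ((\y.(3 - 3)) (if (false || false) then ((let p = 8 in (\q.(\r.false))) (if false then (\s.5) else (\t.7))) else (let a = (\b.b) in (if false then (\c.true) else (\d.true)))))
step 6: [delta@1.0] ((\y.(3 - 3)) (if false then ((let p = 8 in (\q.(\r.false))) (if false then (\s.5) else (\t.7))) else (let a = (\b.b) in (if false then (\c.true) else (\d.true)))))
step 7: [if@1] ((\y.(3 - 3)) (let a = (\b.b) in (if false then (\c.true) else (\d.true))))
step 8: [let@1] ((\y.(3 - 3)) (if false then (\c.true) else (\d.true)))
step 9: [if@1] ((\y.(3 - 3)) (\d.true))
step 10: [beta@root] (3 - 3)
step 11: [delta@root] 0

Answer: 0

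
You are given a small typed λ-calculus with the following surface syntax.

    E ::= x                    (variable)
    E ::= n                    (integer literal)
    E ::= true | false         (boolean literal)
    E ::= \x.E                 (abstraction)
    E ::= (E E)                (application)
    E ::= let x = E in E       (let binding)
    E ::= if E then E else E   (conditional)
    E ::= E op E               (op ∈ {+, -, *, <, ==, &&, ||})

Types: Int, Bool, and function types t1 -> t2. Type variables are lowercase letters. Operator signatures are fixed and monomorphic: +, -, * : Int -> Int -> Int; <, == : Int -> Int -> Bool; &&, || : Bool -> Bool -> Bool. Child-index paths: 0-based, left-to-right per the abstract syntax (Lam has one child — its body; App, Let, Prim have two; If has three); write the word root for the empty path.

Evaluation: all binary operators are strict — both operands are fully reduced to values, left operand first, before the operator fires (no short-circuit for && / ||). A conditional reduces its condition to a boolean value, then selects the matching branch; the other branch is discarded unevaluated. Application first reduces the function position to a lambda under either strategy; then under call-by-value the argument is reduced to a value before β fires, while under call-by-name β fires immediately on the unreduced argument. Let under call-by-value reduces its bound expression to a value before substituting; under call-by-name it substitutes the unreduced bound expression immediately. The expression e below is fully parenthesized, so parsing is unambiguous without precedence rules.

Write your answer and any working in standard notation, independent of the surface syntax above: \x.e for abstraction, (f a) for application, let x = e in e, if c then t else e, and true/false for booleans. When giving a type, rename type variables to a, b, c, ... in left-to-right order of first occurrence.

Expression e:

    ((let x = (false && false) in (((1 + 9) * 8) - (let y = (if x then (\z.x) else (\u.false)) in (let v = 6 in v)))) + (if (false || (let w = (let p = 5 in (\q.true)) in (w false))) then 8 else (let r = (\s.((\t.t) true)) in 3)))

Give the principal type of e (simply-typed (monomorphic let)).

Working:
  unify Bool ~ Bool
  unify Bool ~ Bool
let x : Bool
  unify Int ~ Int
  unify Int ~ Int
  unify Int ~ Int
  unify Int ~ Int
  unify Int ~ Int
x : Bool
  unify Bool ~ Bool
x : Bool
\z._ : a -> Bool
\u._ : b -> Bool
  unify a -> Bool ~ b -> Bool
  unify a ~ b
  unify Bool ~ Bool
let y : b -> Bool
let v : Int
v : Int
  unify Int ~ Int
  unify Int ~ Int
  unify Bool ~ Bool
let p : Int
\q._ : c -> Bool
let w : c -> Bool
w : c -> Bool
  unify c -> Bool ~ Bool -> d
  unify c ~ Bool
  unify Bool ~ d
_ _ : Bool
  unify Bool ~ Bool
  unify Bool ~ Bool
t : f
\t._ : f -> f
  unify f -> f ~ Bool -> g
  unify f ~ Bool
  unify Bool ~ g
_ _ : Bool
\s._ : e -> Bool
let r : e -> Bool
  unify Int ~ Int
  unify Int ~ Int

Answer: Int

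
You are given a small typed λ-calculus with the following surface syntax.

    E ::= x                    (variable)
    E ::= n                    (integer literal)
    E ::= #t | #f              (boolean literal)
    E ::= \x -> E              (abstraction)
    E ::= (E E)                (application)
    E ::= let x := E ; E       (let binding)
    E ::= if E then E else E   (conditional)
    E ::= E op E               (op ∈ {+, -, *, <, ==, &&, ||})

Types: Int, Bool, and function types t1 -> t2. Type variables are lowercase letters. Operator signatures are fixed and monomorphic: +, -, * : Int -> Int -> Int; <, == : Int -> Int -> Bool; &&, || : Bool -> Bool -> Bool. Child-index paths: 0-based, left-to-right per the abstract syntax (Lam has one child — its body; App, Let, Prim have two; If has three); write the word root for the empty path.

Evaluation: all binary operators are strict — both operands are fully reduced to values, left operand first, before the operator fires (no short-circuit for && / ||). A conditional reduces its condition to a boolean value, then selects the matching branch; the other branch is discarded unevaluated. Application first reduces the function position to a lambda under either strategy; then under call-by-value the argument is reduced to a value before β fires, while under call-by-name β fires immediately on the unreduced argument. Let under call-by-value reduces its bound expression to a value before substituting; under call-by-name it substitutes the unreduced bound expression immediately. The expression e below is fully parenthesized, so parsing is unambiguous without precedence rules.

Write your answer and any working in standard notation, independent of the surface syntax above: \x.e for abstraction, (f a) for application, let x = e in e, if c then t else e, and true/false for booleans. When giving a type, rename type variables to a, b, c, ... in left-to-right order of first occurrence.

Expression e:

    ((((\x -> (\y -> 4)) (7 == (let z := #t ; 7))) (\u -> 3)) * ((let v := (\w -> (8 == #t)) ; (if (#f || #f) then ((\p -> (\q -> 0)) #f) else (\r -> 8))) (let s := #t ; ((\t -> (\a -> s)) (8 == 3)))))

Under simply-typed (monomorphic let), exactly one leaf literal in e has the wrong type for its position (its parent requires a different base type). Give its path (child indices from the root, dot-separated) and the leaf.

Derivation:
\y._ : b -> Int
\x._ : a -> b -> Int
  unify Int ~ Int
let z : Bool
  unify Int ~ Int
  unify a -> b -> Int ~ Bool -> c
  unify a ~ Bool
  unify b -> Int ~ c
_ _ : b -> Int
\u._ : d -> Int
  unify b -> Int ~ (d -> Int) -> e
  unify b ~ d -> Int
  unify Int ~ e
_ _ : Int
  unify Int ~ Int
  unify Int ~ Int
  unify Bool ~ Int
  FAIL: mismatch Bool ~ Int

Answer: 1.0.0.0.1 : true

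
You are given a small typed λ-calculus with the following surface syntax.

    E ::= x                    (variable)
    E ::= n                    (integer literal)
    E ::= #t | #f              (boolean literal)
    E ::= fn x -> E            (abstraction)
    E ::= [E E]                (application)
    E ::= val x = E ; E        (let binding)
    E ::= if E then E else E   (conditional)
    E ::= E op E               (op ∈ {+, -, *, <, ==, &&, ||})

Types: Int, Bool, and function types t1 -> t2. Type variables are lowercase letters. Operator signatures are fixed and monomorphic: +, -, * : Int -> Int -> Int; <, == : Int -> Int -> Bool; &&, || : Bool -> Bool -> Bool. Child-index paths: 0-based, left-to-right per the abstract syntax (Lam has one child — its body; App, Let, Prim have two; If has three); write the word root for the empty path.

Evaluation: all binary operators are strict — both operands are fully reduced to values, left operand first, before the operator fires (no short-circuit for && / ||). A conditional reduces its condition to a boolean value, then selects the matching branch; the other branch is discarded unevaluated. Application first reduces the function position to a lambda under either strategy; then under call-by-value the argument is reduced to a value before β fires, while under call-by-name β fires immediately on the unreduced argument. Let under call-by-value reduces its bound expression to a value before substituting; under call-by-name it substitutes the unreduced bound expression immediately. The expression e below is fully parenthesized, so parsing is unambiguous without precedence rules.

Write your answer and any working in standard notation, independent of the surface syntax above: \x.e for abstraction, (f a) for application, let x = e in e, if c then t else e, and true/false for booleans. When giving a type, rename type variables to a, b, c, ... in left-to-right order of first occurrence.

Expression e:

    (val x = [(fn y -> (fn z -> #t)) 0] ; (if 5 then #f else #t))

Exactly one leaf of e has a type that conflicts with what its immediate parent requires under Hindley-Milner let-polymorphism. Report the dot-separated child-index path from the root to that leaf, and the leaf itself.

Working:
\z._ : b -> Bool
\y._ : a -> b -> Bool
  unify a -> b -> Bool ~ Int -> c
  unify a ~ Int
  unify b -> Bool ~ c
_ _ : b -> Bool
let x : forall. b -> Bool
  unify Int ~ Bool
  FAIL: mismatch Int ~ Bool

Answer: 1.0 : 5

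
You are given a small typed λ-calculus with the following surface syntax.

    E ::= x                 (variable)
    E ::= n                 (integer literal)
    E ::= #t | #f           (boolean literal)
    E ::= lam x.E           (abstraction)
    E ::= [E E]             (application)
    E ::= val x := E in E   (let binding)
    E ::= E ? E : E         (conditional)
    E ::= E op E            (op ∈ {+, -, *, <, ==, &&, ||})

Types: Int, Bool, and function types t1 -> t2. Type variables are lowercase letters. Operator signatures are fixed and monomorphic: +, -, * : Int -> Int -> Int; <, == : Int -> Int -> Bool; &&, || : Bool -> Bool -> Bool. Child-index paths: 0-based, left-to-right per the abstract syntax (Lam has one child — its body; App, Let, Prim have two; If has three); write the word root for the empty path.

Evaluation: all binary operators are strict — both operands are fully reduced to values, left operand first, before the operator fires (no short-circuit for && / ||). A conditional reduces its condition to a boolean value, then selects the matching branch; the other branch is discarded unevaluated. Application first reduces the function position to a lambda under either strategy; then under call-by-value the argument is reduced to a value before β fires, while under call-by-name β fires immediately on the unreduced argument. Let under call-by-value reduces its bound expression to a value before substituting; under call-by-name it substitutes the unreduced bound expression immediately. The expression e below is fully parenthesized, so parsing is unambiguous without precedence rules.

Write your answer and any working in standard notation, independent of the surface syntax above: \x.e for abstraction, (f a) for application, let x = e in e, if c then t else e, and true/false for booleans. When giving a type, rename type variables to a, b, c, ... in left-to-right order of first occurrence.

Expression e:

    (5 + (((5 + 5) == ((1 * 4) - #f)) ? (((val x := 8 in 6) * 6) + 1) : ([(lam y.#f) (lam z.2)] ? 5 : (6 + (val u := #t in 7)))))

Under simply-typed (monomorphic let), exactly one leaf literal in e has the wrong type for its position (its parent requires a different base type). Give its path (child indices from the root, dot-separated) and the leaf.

Answer: 1.0.1.1 : false

Working:
  unify Int ~ Int
  unify Int ~ Int
  unify Int ~ Int
  unify Int ~ Int
  unify Int ~ Int
  unify Int ~ Int
  unify Int ~ Int
  unify Bool ~ Int
  FAIL: mismatch Bool ~ Int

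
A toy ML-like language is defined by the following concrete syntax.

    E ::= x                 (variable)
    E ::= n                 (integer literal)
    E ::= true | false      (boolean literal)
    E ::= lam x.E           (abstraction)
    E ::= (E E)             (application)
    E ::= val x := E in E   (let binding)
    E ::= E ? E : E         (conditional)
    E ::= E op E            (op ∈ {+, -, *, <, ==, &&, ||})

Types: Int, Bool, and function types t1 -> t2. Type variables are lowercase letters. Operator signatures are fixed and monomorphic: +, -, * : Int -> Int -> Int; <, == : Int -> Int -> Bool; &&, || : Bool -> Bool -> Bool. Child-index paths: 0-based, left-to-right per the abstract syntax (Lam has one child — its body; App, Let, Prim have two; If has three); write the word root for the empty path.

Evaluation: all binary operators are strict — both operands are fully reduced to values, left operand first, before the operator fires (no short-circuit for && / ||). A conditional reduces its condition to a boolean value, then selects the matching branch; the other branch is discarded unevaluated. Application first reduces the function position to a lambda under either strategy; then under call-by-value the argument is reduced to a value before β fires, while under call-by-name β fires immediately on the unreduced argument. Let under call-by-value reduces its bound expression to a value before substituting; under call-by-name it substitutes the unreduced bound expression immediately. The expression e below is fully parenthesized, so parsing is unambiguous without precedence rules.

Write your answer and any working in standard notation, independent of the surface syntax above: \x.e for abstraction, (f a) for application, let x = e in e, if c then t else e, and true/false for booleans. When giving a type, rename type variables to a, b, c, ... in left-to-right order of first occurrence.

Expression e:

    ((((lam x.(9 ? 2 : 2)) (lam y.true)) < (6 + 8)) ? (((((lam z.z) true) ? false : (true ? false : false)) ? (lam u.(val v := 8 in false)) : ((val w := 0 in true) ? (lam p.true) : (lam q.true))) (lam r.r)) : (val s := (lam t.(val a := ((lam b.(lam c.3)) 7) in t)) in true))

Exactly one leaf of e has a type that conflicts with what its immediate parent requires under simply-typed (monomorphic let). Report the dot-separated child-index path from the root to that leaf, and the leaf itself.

Answer: 0.0.0.0.0 : 9

Trace:
  unify Int ~ Bool
  FAIL: mismatch Int ~ Bool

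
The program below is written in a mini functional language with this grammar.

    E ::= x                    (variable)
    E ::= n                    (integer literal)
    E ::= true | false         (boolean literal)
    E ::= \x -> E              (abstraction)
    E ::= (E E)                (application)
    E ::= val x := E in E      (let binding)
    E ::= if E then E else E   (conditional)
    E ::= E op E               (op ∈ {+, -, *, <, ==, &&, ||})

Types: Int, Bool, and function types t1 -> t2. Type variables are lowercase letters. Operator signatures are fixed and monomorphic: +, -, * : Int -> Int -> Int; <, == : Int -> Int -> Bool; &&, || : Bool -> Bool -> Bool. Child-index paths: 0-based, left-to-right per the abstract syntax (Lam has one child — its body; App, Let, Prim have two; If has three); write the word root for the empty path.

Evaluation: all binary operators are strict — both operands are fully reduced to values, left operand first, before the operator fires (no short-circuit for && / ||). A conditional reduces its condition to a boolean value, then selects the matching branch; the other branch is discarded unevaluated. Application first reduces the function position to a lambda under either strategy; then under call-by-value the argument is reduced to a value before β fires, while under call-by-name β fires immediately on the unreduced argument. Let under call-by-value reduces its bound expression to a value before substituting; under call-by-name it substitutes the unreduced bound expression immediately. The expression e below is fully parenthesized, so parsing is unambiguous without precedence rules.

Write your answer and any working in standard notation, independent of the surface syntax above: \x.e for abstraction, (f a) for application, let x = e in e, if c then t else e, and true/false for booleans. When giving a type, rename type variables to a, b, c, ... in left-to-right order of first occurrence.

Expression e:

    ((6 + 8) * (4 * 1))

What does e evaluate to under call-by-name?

Answer: 56

Derivation:
step 0: ((6 + 8) * (4 * 1))
step 1: [delta@0] (14 * (4 * 1))
step 2: [delta@1] (14 * 4)
step 3: [delta@root] 56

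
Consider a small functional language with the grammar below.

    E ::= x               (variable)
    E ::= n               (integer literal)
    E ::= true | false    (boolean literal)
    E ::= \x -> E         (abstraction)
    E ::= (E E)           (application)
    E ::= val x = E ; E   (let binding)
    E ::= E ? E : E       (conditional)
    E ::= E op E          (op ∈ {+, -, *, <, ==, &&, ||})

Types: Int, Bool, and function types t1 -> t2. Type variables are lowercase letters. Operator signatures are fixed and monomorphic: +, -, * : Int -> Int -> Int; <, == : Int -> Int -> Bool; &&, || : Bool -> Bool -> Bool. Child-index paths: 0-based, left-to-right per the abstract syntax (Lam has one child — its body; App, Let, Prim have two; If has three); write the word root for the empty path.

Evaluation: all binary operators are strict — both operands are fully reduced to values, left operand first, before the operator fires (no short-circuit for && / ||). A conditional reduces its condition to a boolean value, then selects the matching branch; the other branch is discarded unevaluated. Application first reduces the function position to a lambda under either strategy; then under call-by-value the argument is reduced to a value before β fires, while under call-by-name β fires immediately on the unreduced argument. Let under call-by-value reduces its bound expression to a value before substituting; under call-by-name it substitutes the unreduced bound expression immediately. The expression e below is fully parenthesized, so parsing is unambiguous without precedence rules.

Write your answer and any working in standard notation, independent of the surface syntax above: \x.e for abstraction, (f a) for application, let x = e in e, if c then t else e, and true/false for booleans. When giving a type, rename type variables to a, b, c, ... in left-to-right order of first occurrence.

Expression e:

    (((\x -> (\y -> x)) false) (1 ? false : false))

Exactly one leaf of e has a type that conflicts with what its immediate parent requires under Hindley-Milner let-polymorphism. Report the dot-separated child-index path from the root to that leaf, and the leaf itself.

Derivation:
x : a
\y._ : b -> a
\x._ : a -> b -> a
  unify a -> b -> a ~ Bool -> c
  unify a ~ Bool
  unify b -> Bool ~ c
_ _ : b -> Bool
  unify Int ~ Bool
  FAIL: mismatch Int ~ Bool

Answer: 1.0 : 1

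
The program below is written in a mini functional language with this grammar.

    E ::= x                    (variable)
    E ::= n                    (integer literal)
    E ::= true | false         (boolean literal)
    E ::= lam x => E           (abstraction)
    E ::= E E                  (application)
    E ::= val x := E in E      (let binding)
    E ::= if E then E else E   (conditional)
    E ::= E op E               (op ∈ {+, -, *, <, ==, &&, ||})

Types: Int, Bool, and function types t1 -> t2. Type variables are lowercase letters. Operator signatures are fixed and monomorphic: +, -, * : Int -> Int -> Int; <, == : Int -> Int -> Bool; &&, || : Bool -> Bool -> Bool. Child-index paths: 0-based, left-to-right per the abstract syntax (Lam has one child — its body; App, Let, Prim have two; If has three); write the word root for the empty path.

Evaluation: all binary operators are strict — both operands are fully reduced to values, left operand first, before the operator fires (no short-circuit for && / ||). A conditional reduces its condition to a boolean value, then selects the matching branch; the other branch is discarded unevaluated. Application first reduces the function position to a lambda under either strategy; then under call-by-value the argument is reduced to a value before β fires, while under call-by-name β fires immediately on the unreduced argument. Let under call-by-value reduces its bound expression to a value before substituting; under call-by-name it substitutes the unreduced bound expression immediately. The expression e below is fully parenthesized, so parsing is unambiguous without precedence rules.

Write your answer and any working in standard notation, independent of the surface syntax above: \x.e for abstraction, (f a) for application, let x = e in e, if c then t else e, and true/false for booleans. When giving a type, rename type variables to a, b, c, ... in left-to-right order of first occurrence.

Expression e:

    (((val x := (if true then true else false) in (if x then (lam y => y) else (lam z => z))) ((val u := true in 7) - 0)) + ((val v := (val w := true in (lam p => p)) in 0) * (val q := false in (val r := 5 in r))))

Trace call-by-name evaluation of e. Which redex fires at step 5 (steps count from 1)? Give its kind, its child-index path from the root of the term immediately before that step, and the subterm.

Answer: let at 0.0 : (let u = true in 7)

Working:
step 0: (((let x = (if true then true else false) in (if x then (\y.y) else (\z.z))) ((let u = true in 7) - 0)) + ((let v = (let w = true in (\p.p)) in 0) * (let q = false in (let r = 5 in r))))
step 1: [let@0.0] (((if (if true then true else false) then (\y.y) else (\z.z)) ((let u = true in 7) - 0)) + ((let v = (let w = true in (\p.p)) in 0) * (let q = false in (let r = 5 in r))))
step 2: [if@0.0.0] (((if true then (\y.y) else (\z.z)) ((let u = true in 7) - 0)) + ((let v = (let w = true in (\p.p)) in 0) * (let q = false in (let r = 5 in r))))
step 3: [if@0.0] (((\y.y) ((let u = true in 7) - 0)) + ((let v = (let w = true in (\p.p)) in 0) * (let q = false in (let r = 5 in r))))
step 4: [beta@0] (((let u = true in 7) - 0) + ((let v = (let w = true in (\p.p)) in 0) * (let q = false in (let r = 5 in r))))
step 5: [let@0.0] ((7 - 0) + ((let v = (let w = true in (\p.p)) in 0) * (let q = false in (let r = 5 in r))))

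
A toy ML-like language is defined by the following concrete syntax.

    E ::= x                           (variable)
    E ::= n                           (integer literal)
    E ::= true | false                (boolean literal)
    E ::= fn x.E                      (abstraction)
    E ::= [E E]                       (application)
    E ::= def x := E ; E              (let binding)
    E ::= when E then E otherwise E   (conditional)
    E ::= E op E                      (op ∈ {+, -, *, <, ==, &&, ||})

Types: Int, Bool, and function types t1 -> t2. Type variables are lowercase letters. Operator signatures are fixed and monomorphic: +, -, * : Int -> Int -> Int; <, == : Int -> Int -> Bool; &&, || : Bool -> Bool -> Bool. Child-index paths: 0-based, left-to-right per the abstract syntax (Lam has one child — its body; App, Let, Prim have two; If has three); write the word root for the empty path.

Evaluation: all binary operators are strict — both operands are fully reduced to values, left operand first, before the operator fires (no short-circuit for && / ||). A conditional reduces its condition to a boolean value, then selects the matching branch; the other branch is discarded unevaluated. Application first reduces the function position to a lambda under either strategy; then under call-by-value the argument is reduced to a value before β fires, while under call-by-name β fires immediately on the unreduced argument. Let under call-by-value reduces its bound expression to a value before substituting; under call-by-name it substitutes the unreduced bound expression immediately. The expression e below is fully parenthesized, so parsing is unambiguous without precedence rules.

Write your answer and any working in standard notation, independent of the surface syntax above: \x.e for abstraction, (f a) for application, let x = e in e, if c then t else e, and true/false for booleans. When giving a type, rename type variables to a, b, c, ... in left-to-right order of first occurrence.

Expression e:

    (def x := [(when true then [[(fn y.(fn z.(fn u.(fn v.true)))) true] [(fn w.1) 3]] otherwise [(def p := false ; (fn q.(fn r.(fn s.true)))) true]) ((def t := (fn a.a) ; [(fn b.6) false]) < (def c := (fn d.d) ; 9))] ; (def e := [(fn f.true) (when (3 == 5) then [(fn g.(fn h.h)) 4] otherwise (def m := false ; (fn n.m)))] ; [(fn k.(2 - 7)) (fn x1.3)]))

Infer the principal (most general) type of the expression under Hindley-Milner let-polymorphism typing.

Answer: Int

Trace:
  unify Bool ~ Bool
\v._ : d -> Bool
\u._ : c -> d -> Bool
\z._ : b -> c -> d -> Bool
\y._ : a -> b -> c -> d -> Bool
  unify a -> b -> c -> d -> Bool ~ Bool -> e
  unify a ~ Bool
  unify b -> c -> d -> Bool ~ e
_ _ : b -> c -> d -> Bool
\w._ : f -> Int
  unify f -> Int ~ Int -> g
  unify f ~ Int
  unify Int ~ g
_ _ : Int
  unify b -> c -> d -> Bool ~ Int -> h
  unify b ~ Int
  unify c -> d -> Bool ~ h
_ _ : c -> d -> Bool
let p : Bool
\s._ : k -> Bool
\r._ : j -> k -> Bool
\q._ : i -> j -> k -> Bool
  unify i -> j -> k -> Bool ~ Bool -> l
  unify i ~ Bool
  unify j -> k -> Bool ~ l
_ _ : j -> k -> Bool
  unify c -> d -> Bool ~ j -> k -> Bool
  unify c ~ j
  unify d -> Bool ~ k -> Bool
  unify d ~ k
  unify Bool ~ Bool
a : m
\a._ : m -> m
let t : forall. m -> m
\b._ : n -> Int
  unify n -> Int ~ Bool -> o
  unify n ~ Bool
  unify Int ~ o
_ _ : Int
  unify Int ~ Int
d : p
\d._ : p -> p
let c : forall. p -> p
  unify Int ~ Int
  unify j -> k -> Bool ~ Bool -> q
  unify j ~ Bool
  unify k -> Bool ~ q
_ _ : k -> Bool
let x : forall. k -> Bool
\f._ : r -> Bool
  unify Int ~ Int
  unify Int ~ Int
  unify Bool ~ Bool
h : t
\h._ : t -> t
\g._ : s -> t -> t
  unify s -> t -> t ~ Int -> u
  unify s ~ Int
  unify t -> t ~ u
_ _ : t -> t
let m : Bool
m : Bool
\n._ : v -> Bool
  unify t -> t ~ v -> Bool
  unify t ~ v
  unify v ~ Bool
  unify r -> Bool ~ (Bool -> Bool) -> w
  unify r ~ Bool -> Bool
  unify Bool ~ w
_ _ : Bool
let e : Bool
  unify Int ~ Int
  unify Int ~ Int
\k._ : x -> Int
\x1._ : y -> Int
  unify x -> Int ~ (y -> Int) -> z
  unify x ~ y -> Int
  unify Int ~ z
_ _ : Int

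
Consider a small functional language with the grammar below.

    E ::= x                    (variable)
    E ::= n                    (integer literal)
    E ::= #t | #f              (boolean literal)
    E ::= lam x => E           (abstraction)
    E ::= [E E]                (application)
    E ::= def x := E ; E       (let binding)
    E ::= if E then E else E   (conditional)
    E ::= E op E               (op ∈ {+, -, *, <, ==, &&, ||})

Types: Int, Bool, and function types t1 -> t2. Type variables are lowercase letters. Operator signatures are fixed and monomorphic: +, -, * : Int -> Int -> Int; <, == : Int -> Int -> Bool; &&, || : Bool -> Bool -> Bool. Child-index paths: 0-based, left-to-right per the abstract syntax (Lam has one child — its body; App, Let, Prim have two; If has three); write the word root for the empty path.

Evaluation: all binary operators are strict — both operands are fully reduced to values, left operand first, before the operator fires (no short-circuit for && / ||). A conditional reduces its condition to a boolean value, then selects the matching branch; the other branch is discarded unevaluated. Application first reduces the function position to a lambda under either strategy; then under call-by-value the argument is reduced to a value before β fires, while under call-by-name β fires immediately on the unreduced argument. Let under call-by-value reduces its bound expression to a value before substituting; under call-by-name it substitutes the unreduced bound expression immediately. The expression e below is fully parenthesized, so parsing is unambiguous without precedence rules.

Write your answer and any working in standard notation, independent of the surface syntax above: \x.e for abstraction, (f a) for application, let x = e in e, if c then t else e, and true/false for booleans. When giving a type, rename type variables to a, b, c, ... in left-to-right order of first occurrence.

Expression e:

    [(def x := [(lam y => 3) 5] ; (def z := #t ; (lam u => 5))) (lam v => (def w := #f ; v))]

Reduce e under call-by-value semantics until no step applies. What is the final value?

Trace:
step 0: ((let x = ((\y.3) 5) in (let z = true in (\u.5))) (\v.(let w = false in v)))
step 1: [beta@0.0] ((let x = 3 in (let z = true in (\u.5))) (\v.(let w = false in v)))
step 2: [let@0] ((let z = true in (\u.5)) (\v.(let w = false in v)))
step 3: [let@0] ((\u.5) (\v.(let w = false in v)))
step 4: [beta@root] 5

Answer: 5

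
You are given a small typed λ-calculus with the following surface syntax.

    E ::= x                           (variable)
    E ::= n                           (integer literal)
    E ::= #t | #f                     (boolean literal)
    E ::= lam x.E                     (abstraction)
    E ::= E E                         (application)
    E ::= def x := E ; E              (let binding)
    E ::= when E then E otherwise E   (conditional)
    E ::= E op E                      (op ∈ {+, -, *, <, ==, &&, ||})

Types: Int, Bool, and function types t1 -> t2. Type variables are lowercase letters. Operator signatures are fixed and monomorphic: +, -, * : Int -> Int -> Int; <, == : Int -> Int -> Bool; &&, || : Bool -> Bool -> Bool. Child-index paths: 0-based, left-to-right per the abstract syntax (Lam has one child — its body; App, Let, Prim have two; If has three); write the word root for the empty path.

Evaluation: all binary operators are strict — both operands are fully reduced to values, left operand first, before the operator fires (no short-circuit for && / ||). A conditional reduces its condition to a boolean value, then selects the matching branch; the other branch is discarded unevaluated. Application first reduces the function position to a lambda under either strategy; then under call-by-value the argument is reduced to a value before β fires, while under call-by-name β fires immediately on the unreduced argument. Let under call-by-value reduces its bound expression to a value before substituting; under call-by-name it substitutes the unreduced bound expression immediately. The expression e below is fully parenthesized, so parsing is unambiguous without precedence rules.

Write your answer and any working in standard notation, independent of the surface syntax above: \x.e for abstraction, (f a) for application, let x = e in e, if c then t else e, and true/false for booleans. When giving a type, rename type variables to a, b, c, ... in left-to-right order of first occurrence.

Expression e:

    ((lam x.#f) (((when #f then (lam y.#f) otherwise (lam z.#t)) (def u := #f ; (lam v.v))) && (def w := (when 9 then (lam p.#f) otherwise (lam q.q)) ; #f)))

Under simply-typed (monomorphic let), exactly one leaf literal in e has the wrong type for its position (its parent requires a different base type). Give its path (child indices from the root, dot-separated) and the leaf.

Answer: 1.1.0.0 : 9

Derivation:
\x._ : a -> Bool
  unify Bool ~ Bool
\y._ : b -> Bool
\z._ : c -> Bool
  unify b -> Bool ~ c -> Bool
  unify b ~ c
  unify Bool ~ Bool
let u : Bool
v : d
\v._ : d -> d
  unify c -> Bool ~ (d -> d) -> e
  unify c ~ d -> d
  unify Bool ~ e
_ _ : Bool
  unify Bool ~ Bool
  unify Int ~ Bool
  FAIL: mismatch Int ~ Bool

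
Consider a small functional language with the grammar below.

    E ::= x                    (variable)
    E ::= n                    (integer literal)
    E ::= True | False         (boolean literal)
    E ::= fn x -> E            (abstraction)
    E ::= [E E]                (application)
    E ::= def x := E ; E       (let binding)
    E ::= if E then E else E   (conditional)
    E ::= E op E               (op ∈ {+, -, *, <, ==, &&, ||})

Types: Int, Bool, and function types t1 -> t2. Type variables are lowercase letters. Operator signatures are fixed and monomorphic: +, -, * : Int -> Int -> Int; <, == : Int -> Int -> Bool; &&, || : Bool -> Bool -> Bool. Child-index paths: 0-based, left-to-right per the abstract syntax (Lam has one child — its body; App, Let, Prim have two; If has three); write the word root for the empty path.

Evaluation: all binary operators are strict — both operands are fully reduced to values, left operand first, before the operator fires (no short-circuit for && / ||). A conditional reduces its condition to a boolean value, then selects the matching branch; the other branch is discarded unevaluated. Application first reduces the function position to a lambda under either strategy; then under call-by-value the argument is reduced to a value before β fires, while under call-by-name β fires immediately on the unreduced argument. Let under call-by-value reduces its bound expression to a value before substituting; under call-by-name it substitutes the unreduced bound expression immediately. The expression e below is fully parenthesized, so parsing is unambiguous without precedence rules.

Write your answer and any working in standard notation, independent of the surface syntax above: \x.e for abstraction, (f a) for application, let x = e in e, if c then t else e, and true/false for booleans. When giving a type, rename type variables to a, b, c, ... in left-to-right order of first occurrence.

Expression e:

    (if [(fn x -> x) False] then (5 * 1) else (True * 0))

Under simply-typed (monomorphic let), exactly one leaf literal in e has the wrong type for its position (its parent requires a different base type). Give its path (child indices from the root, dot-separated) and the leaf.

Trace:
x : a
\x._ : a -> a
  unify a -> a ~ Bool -> b
  unify a ~ Bool
  unify Bool ~ b
_ _ : Bool
  unify Bool ~ Bool
  unify Int ~ Int
  unify Int ~ Int
  unify Bool ~ Int
  FAIL: mismatch Bool ~ Int

Answer: 2.0 : true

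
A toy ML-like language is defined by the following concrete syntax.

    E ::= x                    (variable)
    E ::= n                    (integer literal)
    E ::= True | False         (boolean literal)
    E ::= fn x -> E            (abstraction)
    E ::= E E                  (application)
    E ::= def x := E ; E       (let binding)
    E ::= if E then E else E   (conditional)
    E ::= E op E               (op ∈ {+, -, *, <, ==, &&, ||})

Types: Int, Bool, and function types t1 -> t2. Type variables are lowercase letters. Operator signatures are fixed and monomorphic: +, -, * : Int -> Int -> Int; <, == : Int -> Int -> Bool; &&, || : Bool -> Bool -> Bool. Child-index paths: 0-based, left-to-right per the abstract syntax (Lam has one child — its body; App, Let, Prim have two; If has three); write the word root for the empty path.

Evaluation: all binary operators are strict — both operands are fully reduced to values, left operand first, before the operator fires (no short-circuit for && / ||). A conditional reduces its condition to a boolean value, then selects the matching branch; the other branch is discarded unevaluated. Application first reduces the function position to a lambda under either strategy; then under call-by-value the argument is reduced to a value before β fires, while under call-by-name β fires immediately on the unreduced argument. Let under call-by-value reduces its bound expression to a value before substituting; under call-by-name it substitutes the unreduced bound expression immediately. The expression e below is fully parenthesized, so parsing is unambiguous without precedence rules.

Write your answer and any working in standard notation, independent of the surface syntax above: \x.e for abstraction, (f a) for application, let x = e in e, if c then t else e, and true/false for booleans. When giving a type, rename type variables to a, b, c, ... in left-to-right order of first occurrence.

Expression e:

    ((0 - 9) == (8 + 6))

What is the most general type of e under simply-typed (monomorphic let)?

Trace:
  unify Int ~ Int
  unify Int ~ Int
  unify Int ~ Int
  unify Int ~ Int
  unify Int ~ Int
  unify Int ~ Int

Answer: Bool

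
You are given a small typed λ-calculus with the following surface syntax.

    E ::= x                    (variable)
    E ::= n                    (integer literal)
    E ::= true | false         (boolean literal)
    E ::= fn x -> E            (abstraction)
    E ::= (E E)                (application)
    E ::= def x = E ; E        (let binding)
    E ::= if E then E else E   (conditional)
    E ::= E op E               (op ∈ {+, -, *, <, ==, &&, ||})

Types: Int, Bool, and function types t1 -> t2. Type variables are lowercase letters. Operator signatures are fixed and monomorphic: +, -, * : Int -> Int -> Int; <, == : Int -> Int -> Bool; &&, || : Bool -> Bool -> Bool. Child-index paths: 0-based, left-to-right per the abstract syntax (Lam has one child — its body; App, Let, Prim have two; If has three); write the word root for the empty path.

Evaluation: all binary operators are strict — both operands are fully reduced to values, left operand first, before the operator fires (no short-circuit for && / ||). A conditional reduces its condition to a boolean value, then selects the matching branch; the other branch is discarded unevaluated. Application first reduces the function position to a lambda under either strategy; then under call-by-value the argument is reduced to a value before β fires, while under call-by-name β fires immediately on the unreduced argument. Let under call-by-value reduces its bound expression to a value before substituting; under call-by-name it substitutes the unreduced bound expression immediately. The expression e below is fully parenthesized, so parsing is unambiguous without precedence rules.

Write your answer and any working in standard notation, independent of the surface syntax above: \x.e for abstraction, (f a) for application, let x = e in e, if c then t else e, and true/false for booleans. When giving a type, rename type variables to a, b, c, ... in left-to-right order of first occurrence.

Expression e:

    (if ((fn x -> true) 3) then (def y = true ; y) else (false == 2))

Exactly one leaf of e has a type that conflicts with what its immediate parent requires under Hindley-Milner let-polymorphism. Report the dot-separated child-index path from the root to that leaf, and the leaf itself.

Working:
\x._ : a -> Bool
  unify a -> Bool ~ Int -> b
  unify a ~ Int
  unify Bool ~ b
_ _ : Bool
  unify Bool ~ Bool
let y : Bool
y : Bool
  unify Bool ~ Int
  FAIL: mismatch Bool ~ Int

Answer: 2.0 : false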